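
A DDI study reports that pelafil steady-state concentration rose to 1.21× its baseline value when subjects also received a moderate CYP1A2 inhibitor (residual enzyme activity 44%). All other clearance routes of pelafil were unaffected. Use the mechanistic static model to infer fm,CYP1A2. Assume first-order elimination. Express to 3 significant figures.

0.310

Let x = fm,CYP1A2. Because steady-state concentration ∝ 1/CL, relative clearance fell to 1/1.21 = 0.8264.
Setting x·0.44 + (1 − x) = 0.8264 and solving: x = (0.8264 − 1)/(0.44 − 1) = 0.310.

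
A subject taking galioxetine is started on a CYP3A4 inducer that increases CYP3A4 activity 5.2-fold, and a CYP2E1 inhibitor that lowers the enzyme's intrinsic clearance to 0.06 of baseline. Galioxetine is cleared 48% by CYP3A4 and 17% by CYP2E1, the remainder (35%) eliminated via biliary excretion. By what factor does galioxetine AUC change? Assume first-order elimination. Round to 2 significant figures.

0.35

The CYP3A4 pathway (48% of clearance) rises to 5.2× activity: 0.48 × 5.2 = 2.496.
The CYP2E1 pathway (17% of clearance) drops to 0.06× activity: 0.17 × 0.06 = 0.0102.
Non-CYP routes (35%) are unchanged.
Relative clearance = 2.496 + 0.0102 + 0.35 = 2.8562.
Because AUC varies inversely with clearance, the combined effect is 1 / 2.8562 = 0.35.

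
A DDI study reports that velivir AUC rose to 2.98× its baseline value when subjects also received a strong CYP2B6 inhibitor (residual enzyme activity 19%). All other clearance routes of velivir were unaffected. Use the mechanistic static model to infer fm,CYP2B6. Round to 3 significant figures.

CL'/CL = 1 / 2.98 = 0.3356
0.19·fm + (1 − fm) = 0.3356
fm = (0.3356 − 1) / (0.19 − 1) = 0.820

0.820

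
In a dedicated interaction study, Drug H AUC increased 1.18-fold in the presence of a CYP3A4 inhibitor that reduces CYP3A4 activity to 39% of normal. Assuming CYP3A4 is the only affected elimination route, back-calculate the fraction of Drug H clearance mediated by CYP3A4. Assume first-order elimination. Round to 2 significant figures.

Let x = fm,CYP3A4. Because AUC ∝ 1/CL, relative clearance fell to 1/1.18 = 0.8475.
Setting x·0.39 + (1 − x) = 0.8475 and solving: x = (0.8475 − 1)/(0.39 − 1) = 0.25.

0.25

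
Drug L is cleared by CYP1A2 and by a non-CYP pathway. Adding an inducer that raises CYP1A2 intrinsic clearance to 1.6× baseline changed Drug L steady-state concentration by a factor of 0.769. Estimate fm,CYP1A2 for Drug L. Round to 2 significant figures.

Let x = fm,CYP1A2. Because steady-state concentration ∝ 1/CL, relative clearance rose to 1/0.769 = 1.3.
Setting x·1.6 + (1 − x) = 1.3 and solving: x = (1.3 − 1)/(1.6 − 1) = 0.50.

0.50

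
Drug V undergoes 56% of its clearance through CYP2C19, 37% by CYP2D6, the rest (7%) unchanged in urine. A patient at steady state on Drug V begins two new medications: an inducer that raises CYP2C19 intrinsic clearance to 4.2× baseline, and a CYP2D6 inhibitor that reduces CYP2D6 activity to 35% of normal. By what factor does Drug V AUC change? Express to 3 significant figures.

0.392

CYP2C19: 0.56 × 4.2 = 2.352
CYP2D6: 0.37 × 0.35 = 0.1295
Other: 0.07 (unchanged)
Relative clearance = 2.352 + 0.1295 + 0.07 = 2.5515.
Net AUC ratio = 1 / 2.5515 = 0.392.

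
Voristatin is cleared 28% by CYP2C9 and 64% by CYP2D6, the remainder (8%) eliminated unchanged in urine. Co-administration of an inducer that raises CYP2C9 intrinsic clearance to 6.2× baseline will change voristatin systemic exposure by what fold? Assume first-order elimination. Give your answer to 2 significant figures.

0.41

CYP2C9: 0.28 × 6.2 = 1.736
CYP2D6: 0.64 (unchanged)
Other: 0.08 (unchanged)
New clearance relative to baseline: 1.736 + 0.64 + 0.08 = 2.456.
Since systemic exposure ∝ 1/CL, the ratio is 1 / 2.456 = 0.41.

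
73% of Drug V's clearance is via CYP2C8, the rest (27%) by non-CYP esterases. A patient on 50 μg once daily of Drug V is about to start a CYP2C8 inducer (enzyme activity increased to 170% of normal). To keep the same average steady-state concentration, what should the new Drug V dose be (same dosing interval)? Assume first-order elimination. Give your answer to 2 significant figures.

The CYP2C8 pathway (73% of clearance) is boosted to 1.7× activity: 0.73 × 1.7 = 1.241.
The remaining 27% of clearance is unaffected.
CL_new/CL_old = 1.241 + 0.27 = 1.511.
Css,avg = (dose rate)/CL, so holding Css fixed requires dose ∝ CL: 50 × 1.511 = 76 μg.

76 μg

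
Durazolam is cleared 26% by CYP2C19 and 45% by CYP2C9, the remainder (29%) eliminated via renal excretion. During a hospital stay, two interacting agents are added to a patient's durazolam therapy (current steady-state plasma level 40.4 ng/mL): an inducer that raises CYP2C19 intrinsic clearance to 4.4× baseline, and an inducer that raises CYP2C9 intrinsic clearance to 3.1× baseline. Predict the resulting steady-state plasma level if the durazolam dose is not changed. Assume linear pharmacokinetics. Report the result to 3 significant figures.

14.3 ng/mL

CYP2C19: 0.26 × 4.4 = 1.144
CYP2C9: 0.45 × 3.1 = 1.395
Other: 0.29 (unchanged)
CL_new/CL_old = 1.144 + 1.395 + 0.29 = 2.829.
New steady-state plasma level = 40.4 / 2.829 = 14.3 ng/mL (concentration scales inversely with clearance).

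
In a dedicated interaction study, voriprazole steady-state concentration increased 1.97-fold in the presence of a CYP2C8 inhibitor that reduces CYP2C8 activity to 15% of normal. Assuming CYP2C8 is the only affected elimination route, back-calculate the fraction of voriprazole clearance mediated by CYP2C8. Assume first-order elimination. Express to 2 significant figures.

Write x for the fraction cleared via CYP2C8. The observed steady-state concentration change means clearance fell to 1/1.97 = 0.5076 of baseline.
Setting x·0.15 + (1 − x) = 0.5076 and solving: x = (0.5076 − 1)/(0.15 − 1) = 0.58.

0.58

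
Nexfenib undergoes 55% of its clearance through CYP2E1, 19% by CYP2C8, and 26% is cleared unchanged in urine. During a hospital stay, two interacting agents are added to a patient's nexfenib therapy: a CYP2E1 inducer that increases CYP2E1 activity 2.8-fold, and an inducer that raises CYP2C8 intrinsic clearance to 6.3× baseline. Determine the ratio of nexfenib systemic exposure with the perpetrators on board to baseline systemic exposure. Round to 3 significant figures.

0.334

The CYP2E1 pathway (55% of clearance) rises to 2.8× activity: 0.55 × 2.8 = 1.54.
The CYP2C8 pathway (19% of clearance) is boosted to 6.3× activity: 0.19 × 6.3 = 1.197.
The remaining 26% of clearance is unaffected.
Relative clearance = 1.54 + 1.197 + 0.26 = 2.997.
Net systemic exposure ratio = 1 / 2.997 = 0.334.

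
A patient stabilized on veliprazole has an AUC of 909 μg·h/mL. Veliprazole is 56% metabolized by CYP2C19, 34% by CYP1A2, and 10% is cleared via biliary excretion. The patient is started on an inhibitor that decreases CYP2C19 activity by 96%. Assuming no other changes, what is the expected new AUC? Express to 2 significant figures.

CYP2C19: 0.56 × 0.04 = 0.0224
CYP1A2: 0.34 (unchanged)
Other: 0.1 (unchanged)
New clearance relative to baseline: 0.0224 + 0.34 + 0.1 = 0.4624.
With dosing unchanged, AUC scales as 1/CL: 909 / 0.4624 = 2.0 × 10³ μg·h/mL.

2.0 × 10³ μg·h/mL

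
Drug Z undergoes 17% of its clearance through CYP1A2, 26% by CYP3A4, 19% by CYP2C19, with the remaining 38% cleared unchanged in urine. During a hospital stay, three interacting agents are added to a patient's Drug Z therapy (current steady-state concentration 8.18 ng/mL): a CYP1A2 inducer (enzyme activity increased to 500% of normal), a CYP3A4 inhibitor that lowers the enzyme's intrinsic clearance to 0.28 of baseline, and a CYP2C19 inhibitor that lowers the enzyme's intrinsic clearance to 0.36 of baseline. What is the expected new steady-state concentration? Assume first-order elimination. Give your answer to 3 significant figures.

5.97 ng/mL

The CYP1A2 pathway (17% of clearance) increases to 5× activity: 0.17 × 5 = 0.85.
The CYP3A4 pathway (26% of clearance) falls to 0.28× activity: 0.26 × 0.28 = 0.0728.
The CYP2C19 pathway (19% of clearance) drops to 0.36× activity: 0.19 × 0.36 = 0.0684.
The remaining 38% of clearance is unaffected.
CL_new/CL_old = 0.85 + 0.0728 + 0.0684 + 0.38 = 1.3712.
Dividing the baseline by the relative clearance: 8.18 / 1.3712 = 5.97 ng/mL.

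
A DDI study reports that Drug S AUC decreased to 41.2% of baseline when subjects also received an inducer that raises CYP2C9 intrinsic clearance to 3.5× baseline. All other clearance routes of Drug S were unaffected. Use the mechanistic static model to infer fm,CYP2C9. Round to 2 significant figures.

Let fm be the CYP2C9 fraction. New clearance relative to baseline = fm × 3.5 + (1 − fm).
AUC ratio = 1 / (new CL fraction), so new CL fraction = 1 / 0.412 = 2.427.
fm × 3.5 + 1 − fm = 2.427  ⇒  fm × (3.5 − 1) = 1.427  ⇒  fm = 0.57.

0.57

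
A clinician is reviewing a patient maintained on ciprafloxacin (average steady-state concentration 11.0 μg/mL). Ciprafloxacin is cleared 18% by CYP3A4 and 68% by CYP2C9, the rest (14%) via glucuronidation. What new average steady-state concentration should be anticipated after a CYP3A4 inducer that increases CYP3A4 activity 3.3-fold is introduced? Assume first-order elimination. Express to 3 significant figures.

7.78 μg/mL

The CYP3A4 pathway (18% of clearance) increases to 3.3× activity: 0.18 × 3.3 = 0.594.
CYP2C9 (68%) and the residual 14% are unaffected.
Relative clearance = 0.594 + 0.68 + 0.14 = 1.414.
With dosing unchanged, average steady-state concentration scales as 1/CL: 11.0 / 1.414 = 7.78 μg/mL.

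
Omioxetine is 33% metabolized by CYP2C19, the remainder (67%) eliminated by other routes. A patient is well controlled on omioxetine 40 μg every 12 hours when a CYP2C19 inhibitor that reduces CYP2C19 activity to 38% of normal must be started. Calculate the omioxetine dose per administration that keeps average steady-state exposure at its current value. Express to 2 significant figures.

32 μg

CYP2C19: 0.33 × 0.38 = 0.1254
Other: 0.67 (unchanged)
Relative clearance = 0.1254 + 0.67 = 0.7954.
To maintain the same steady-state level, dose must scale with clearance: new dose = 40 × 0.7954 = 32 μg.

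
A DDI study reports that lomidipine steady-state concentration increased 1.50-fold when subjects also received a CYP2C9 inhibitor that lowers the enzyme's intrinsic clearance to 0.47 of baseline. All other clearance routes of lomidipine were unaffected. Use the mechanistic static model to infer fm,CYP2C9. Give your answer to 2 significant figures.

0.63

Call the CYP2C9 fraction fm. After the interaction, CL_new/CL_old = fm × 0.47 + (1 − fm).
Steady-state concentration ratio = 1 / (new CL fraction), so new CL fraction = 1 / 1.50 = 0.6667.
fm × 0.47 + 1 − fm = 0.6667  ⇒  fm × (0.47 − 1) = −0.3333  ⇒  fm = 0.63.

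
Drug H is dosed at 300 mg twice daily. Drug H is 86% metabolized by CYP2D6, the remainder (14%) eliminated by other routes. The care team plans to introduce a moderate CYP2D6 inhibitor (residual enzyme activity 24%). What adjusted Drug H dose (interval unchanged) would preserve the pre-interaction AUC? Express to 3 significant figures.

The CYP2D6 pathway (86% of clearance) drops to 0.24× activity: 0.86 × 0.24 = 0.2064.
Non-CYP routes (14%) are unchanged.
New clearance relative to baseline: 0.2064 + 0.14 = 0.3464.
Css,avg = (dose rate)/CL, so holding Css fixed requires dose ∝ CL: 300 × 0.3464 = 104 mg.

104 mg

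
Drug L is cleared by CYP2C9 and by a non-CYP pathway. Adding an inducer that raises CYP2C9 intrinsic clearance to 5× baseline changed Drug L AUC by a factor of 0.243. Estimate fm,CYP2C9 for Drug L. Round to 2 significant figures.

Let fm be the CYP2C9 fraction. New clearance relative to baseline = fm × 5 + (1 − fm).
AUC ratio = 1 / (new CL fraction), so new CL fraction = 1 / 0.243 = 4.115.
fm × 5 + 1 − fm = 4.115  ⇒  fm × (5 − 1) = 3.115  ⇒  fm = 0.78.

0.78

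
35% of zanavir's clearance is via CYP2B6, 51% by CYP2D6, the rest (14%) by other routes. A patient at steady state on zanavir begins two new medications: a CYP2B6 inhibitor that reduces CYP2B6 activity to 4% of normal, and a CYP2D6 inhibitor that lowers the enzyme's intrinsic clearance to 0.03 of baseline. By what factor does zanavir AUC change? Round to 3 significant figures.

5.91

CYP2B6: 0.35 × 0.04 = 0.014
CYP2D6: 0.51 × 0.03 = 0.0153
Other: 0.14 (unchanged)
New clearance relative to baseline: 0.014 + 0.0153 + 0.14 = 0.1693.
AUC ∝ 1/CL: fold-change = 1 / 0.1693 = 5.91.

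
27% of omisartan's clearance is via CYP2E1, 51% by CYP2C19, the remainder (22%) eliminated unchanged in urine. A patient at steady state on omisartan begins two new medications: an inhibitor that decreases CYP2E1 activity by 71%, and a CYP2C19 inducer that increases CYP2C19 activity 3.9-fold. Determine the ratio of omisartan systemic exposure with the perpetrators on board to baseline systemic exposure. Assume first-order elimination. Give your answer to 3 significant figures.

0.437

CYP2E1: 0.27 × 0.29 = 0.0783
CYP2C19: 0.51 × 3.9 = 1.989
Other: 0.22 (unchanged)
New clearance relative to baseline: 0.0783 + 1.989 + 0.22 = 2.2873.
Net systemic exposure ratio = 1 / 2.2873 = 0.437.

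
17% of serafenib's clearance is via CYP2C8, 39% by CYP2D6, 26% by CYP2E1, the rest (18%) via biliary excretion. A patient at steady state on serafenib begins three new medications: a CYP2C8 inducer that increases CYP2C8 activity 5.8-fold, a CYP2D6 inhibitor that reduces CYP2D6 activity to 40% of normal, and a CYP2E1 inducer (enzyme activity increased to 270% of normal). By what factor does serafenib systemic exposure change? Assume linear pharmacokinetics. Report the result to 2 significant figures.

The CYP2C8 pathway (17% of clearance) rises to 5.8× activity: 0.17 × 5.8 = 0.986.
The CYP2D6 pathway (39% of clearance) falls to 0.4× activity: 0.39 × 0.4 = 0.156.
The CYP2E1 pathway (26% of clearance) increases to 2.7× activity: 0.26 × 2.7 = 0.702.
The remaining 18% of clearance is unaffected.
CL_new/CL_old = 0.986 + 0.156 + 0.702 + 0.18 = 2.024.
Because systemic exposure varies inversely with clearance, the combined effect is 1 / 2.024 = 0.49.

0.49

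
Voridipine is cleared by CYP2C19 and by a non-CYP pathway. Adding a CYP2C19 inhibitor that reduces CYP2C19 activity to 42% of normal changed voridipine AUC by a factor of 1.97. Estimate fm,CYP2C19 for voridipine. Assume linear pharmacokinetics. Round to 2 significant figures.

CL'/CL = 1 / 1.97 = 0.5076
0.42·fm + (1 − fm) = 0.5076
fm = (0.5076 − 1) / (0.42 − 1) = 0.85

0.85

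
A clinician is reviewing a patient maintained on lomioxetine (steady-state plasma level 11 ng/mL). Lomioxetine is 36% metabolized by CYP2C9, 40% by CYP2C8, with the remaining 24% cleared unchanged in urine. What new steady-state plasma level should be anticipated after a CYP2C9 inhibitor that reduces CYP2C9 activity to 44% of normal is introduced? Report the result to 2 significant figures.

The CYP2C9 pathway (36% of clearance) is reduced to 0.44× activity: 0.36 × 0.44 = 0.1584.
CYP2C8 (40%) and the residual 24% are unaffected.
Relative clearance = 0.1584 + 0.4 + 0.24 = 0.7984.
With dosing unchanged, steady-state plasma level scales as 1/CL: 11 / 0.7984 = 14 ng/mL.

14 ng/mL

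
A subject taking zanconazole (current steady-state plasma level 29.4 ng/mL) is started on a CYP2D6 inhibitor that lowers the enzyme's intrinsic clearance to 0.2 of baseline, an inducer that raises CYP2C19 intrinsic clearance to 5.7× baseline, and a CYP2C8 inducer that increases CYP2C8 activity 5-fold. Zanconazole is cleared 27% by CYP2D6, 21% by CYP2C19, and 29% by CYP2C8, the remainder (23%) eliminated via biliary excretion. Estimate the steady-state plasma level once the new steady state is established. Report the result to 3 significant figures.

10.0 ng/mL

The CYP2D6 pathway (27% of clearance) drops to 0.2× activity: 0.27 × 0.2 = 0.054.
The CYP2C19 pathway (21% of clearance) rises to 5.7× activity: 0.21 × 5.7 = 1.197.
The CYP2C8 pathway (29% of clearance) rises to 5× activity: 0.29 × 5 = 1.45.
Non-CYP routes (23%) are unchanged.
CL_new/CL_old = 0.054 + 1.197 + 1.45 + 0.23 = 2.931.
Dividing the baseline by the relative clearance: 29.4 / 2.931 = 10.0 ng/mL.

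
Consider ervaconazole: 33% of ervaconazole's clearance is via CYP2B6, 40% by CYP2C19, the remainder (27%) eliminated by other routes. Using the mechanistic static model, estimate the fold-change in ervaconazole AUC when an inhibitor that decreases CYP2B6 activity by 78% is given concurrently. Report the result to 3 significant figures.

1.35

The CYP2B6 pathway (33% of clearance) is reduced to 0.22× activity: 0.33 × 0.22 = 0.0726.
CYP2C19 (40%) and the residual 27% are unaffected.
CL_new/CL_old = 0.0726 + 0.4 + 0.27 = 0.7426.
AUC is inversely proportional to clearance, so the fold-change is 1 / 0.7426 = 1.35.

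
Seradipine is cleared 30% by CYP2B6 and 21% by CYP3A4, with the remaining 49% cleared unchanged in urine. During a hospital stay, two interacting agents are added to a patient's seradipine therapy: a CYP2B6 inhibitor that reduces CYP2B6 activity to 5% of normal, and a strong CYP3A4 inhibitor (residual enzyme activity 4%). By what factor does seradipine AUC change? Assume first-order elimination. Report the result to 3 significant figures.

1.95

The CYP2B6 pathway (30% of clearance) falls to 0.05× activity: 0.3 × 0.05 = 0.015.
The CYP3A4 pathway (21% of clearance) is reduced to 0.04× activity: 0.21 × 0.04 = 0.0084.
The remaining 49% of clearance is unaffected.
CL_new/CL_old = 0.015 + 0.0084 + 0.49 = 0.5134.
Net AUC ratio = 1 / 0.5134 = 1.95.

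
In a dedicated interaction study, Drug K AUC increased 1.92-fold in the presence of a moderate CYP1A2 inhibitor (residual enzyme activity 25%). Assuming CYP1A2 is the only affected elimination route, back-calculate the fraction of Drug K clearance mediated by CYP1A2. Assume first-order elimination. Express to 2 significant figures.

CL'/CL = 1 / 1.92 = 0.5208
0.25·fm + (1 − fm) = 0.5208
fm = (0.5208 − 1) / (0.25 − 1) = 0.64

0.64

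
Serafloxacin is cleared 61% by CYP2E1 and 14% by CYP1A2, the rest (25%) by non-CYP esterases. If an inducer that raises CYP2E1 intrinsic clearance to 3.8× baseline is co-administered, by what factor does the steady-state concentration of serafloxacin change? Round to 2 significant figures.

The CYP2E1 pathway (61% of clearance) increases to 3.8× activity: 0.61 × 3.8 = 2.318.
CYP1A2 (14%) and the residual 25% are unaffected.
New clearance relative to baseline: 2.318 + 0.14 + 0.25 = 2.708.
Steady-state concentration ratio = CL_old/CL_new = 1 / 2.708 = 0.37.

0.37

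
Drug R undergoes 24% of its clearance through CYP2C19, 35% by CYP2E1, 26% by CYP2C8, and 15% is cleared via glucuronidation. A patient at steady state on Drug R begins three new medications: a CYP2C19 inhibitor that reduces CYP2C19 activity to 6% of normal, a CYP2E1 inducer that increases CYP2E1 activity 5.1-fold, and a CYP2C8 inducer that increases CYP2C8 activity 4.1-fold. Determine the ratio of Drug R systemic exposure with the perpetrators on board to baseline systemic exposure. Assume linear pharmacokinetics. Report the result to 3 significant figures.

The CYP2C19 pathway (24% of clearance) drops to 0.06× activity: 0.24 × 0.06 = 0.0144.
The CYP2E1 pathway (35% of clearance) increases to 5.1× activity: 0.35 × 5.1 = 1.785.
The CYP2C8 pathway (26% of clearance) increases to 4.1× activity: 0.26 × 4.1 = 1.066.
Non-CYP routes (15%) are unchanged.
CL_new/CL_old = 0.0144 + 1.785 + 1.066 + 0.15 = 3.0154.
Net systemic exposure ratio = 1 / 3.0154 = 0.332.

0.332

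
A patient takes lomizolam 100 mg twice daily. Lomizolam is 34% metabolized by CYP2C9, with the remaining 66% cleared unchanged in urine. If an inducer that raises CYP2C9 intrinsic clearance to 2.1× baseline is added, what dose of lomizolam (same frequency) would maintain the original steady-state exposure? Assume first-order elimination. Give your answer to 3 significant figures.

CYP2C9: 0.34 × 2.1 = 0.714
Other: 0.66 (unchanged)
Relative clearance = 0.714 + 0.66 = 1.374.
Css,avg = (dose rate)/CL, so holding Css fixed requires dose ∝ CL: 100 × 1.374 = 137 mg.

137 mg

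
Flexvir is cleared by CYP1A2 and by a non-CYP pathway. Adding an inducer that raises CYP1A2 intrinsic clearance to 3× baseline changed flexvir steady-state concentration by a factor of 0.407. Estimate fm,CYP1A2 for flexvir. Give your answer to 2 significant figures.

Let fm be the CYP1A2 fraction. New clearance relative to baseline = fm × 3 + (1 − fm).
Steady-state concentration ratio = 1 / (new CL fraction), so new CL fraction = 1 / 0.407 = 2.457.
fm × 3 + 1 − fm = 2.457  ⇒  fm × (3 − 1) = 1.457  ⇒  fm = 0.73.

0.73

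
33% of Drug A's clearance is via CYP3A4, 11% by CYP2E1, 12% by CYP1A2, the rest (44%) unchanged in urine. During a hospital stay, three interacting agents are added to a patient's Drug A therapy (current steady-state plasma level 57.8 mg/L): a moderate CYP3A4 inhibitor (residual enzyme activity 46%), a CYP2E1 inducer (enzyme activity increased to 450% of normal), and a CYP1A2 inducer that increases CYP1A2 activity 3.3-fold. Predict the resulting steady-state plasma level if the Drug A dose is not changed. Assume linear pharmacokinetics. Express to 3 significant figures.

39.0 mg/L

The CYP3A4 pathway (33% of clearance) falls to 0.46× activity: 0.33 × 0.46 = 0.1518.
The CYP2E1 pathway (11% of clearance) is boosted to 4.5× activity: 0.11 × 4.5 = 0.495.
The CYP1A2 pathway (12% of clearance) increases to 3.3× activity: 0.12 × 3.3 = 0.396.
The remaining 44% of clearance is unaffected.
New clearance relative to baseline: 0.1518 + 0.495 + 0.396 + 0.44 = 1.4828.
New steady-state plasma level = 57.8 / 1.4828 = 39.0 mg/L (concentration scales inversely with clearance).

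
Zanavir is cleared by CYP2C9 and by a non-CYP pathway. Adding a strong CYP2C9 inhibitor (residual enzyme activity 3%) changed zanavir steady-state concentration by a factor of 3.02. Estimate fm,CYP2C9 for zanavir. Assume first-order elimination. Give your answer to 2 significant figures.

Call the CYP2C9 fraction fm. After the interaction, CL_new/CL_old = fm × 0.03 + (1 − fm).
Steady-state concentration ratio = 1 / (new CL fraction), so new CL fraction = 1 / 3.02 = 0.3311.
fm × 0.03 + 1 − fm = 0.3311  ⇒  fm × (0.03 − 1) = −0.6689  ⇒  fm = 0.69.

0.69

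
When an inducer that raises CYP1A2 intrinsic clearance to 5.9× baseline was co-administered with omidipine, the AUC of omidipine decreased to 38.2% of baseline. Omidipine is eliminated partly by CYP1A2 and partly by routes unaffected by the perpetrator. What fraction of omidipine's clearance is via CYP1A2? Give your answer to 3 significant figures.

Call the CYP1A2 fraction fm. After the interaction, CL_new/CL_old = fm × 5.9 + (1 − fm).
AUC ratio = 1 / (new CL fraction), so new CL fraction = 1 / 0.382 = 2.618.
fm × 5.9 + 1 − fm = 2.618  ⇒  fm × (5.9 − 1) = 1.618  ⇒  fm = 0.330.

0.330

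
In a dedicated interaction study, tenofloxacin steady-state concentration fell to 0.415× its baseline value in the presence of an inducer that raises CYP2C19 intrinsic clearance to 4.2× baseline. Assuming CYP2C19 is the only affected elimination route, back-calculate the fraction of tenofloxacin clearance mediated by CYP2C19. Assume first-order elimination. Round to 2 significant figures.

Write x for the fraction cleared via CYP2C19. The observed steady-state concentration change means clearance rose to 1/0.415 = 2.41 of baseline.
Setting x·4.2 + (1 − x) = 2.41 and solving: x = (2.41 − 1)/(4.2 − 1) = 0.44.

0.44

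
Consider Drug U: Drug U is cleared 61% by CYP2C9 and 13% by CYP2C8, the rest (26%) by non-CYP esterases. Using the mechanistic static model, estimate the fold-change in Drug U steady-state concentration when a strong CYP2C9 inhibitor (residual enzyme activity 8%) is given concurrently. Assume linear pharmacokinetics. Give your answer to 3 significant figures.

2.28

CYP2C9: 0.61 × 0.08 = 0.0488
CYP2C8: 0.13 (unchanged)
Other: 0.26 (unchanged)
CL_new/CL_old = 0.0488 + 0.13 + 0.26 = 0.4388.
Steady-state concentration is inversely proportional to clearance, so the fold-change is 1 / 0.4388 = 2.28.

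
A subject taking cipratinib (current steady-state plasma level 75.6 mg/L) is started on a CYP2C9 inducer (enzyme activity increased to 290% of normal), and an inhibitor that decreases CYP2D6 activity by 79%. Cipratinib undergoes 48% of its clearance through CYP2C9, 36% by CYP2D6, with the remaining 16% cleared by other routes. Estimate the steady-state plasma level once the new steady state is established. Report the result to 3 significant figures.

46.4 mg/L

The CYP2C9 pathway (48% of clearance) is boosted to 2.9× activity: 0.48 × 2.9 = 1.392.
The CYP2D6 pathway (36% of clearance) falls to 0.21× activity: 0.36 × 0.21 = 0.0756.
Non-CYP routes (16%) are unchanged.
Relative clearance = 1.392 + 0.0756 + 0.16 = 1.6276.
New steady-state plasma level = 75.6 / 1.6276 = 46.4 mg/L (concentration scales inversely with clearance).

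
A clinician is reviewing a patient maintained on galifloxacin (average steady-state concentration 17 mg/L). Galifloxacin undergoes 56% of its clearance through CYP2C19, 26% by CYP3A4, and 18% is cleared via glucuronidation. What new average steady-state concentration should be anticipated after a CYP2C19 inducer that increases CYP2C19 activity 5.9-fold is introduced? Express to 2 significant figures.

4.5 mg/L

The CYP2C19 pathway (56% of clearance) increases to 5.9× activity: 0.56 × 5.9 = 3.304.
CYP3A4 (26%) and the residual 18% are unaffected.
New clearance relative to baseline: 3.304 + 0.26 + 0.18 = 3.744.
Average steady-state concentration ∝ 1/CL, so new value = 17 / 3.744 = 4.5 mg/L.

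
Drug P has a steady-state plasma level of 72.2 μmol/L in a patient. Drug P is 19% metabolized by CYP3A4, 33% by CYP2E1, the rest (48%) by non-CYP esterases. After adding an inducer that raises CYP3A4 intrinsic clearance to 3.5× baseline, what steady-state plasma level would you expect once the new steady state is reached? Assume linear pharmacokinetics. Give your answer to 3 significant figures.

The CYP3A4 pathway (19% of clearance) increases to 3.5× activity: 0.19 × 3.5 = 0.665.
CYP2E1 (33%) and the residual 48% are unaffected.
Relative clearance = 0.665 + 0.33 + 0.48 = 1.475.
With dosing unchanged, steady-state plasma level scales as 1/CL: 72.2 / 1.475 = 48.9 μmol/L.

48.9 μmol/L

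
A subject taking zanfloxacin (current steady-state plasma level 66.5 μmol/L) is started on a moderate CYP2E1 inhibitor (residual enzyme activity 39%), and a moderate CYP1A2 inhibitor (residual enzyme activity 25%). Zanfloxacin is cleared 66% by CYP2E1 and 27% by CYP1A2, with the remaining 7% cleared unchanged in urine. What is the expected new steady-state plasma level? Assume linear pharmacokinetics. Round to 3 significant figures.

168 μmol/L

The CYP2E1 pathway (66% of clearance) falls to 0.39× activity: 0.66 × 0.39 = 0.2574.
The CYP1A2 pathway (27% of clearance) is reduced to 0.25× activity: 0.27 × 0.25 = 0.0675.
The remaining 7% of clearance is unaffected.
New clearance relative to baseline: 0.2574 + 0.0675 + 0.07 = 0.3949.
Steady-state plasma level ∝ 1/CL: new value = 66.5 / 0.3949 = 168 μmol/L.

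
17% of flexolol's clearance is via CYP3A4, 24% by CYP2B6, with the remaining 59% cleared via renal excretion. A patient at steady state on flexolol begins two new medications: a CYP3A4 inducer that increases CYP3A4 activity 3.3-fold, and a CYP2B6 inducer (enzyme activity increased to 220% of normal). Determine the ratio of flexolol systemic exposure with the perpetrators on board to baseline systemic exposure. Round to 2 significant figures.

0.60

CYP3A4: 0.17 × 3.3 = 0.561
CYP2B6: 0.24 × 2.2 = 0.528
Other: 0.59 (unchanged)
CL_new/CL_old = 0.561 + 0.528 + 0.59 = 1.679.
Net systemic exposure ratio = 1 / 1.679 = 0.60.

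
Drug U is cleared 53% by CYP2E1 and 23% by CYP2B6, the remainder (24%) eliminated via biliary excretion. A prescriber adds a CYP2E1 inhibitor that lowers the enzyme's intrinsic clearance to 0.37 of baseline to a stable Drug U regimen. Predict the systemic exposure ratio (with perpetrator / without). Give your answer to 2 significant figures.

1.5

The CYP2E1 pathway (53% of clearance) drops to 0.37× activity: 0.53 × 0.37 = 0.1961.
CYP2B6 (23%) and the residual 24% are unaffected.
New clearance relative to baseline: 0.1961 + 0.23 + 0.24 = 0.6661.
Systemic exposure ratio = CL_old/CL_new = 1 / 0.6661 = 1.5.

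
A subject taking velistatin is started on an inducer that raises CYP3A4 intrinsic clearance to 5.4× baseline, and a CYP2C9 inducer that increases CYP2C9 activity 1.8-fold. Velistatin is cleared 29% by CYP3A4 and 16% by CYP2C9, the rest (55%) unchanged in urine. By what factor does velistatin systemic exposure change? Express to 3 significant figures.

The CYP3A4 pathway (29% of clearance) increases to 5.4× activity: 0.29 × 5.4 = 1.566.
The CYP2C9 pathway (16% of clearance) is boosted to 1.8× activity: 0.16 × 1.8 = 0.288.
Non-CYP routes (55%) are unchanged.
CL_new/CL_old = 1.566 + 0.288 + 0.55 = 2.404.
Because systemic exposure varies inversely with clearance, the combined effect is 1 / 2.404 = 0.416.

0.416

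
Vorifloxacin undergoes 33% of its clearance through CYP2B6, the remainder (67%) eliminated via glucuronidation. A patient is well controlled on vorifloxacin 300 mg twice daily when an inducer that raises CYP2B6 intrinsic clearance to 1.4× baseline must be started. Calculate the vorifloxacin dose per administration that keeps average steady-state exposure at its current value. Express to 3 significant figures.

The CYP2B6 pathway (33% of clearance) rises to 1.4× activity: 0.33 × 1.4 = 0.462.
Non-CYP routes (67%) are unchanged.
CL_new/CL_old = 0.462 + 0.67 = 1.132.
Exposure is unchanged when dose changes in proportion to clearance. New dose = 300 mg × 1.132 = 340 mg.

340 mg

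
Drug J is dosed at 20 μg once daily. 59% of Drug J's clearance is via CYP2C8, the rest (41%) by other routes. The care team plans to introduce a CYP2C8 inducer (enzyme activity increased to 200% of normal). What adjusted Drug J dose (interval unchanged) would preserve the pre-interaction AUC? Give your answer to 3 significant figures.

The CYP2C8 pathway (59% of clearance) is boosted to 2× activity: 0.59 × 2 = 1.18.
Non-CYP routes (41%) are unchanged.
Relative clearance = 1.18 + 0.41 = 1.59.
Css,avg = (dose rate)/CL, so holding Css fixed requires dose ∝ CL: 20 × 1.59 = 31.8 μg.

31.8 μg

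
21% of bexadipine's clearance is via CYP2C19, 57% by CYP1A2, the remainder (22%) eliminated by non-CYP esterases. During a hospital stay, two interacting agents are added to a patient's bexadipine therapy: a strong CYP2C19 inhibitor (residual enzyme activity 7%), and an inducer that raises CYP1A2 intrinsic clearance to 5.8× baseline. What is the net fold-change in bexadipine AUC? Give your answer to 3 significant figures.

The CYP2C19 pathway (21% of clearance) drops to 0.07× activity: 0.21 × 0.07 = 0.0147.
The CYP1A2 pathway (57% of clearance) is boosted to 5.8× activity: 0.57 × 5.8 = 3.306.
The remaining 22% of clearance is unaffected.
Relative clearance = 0.0147 + 3.306 + 0.22 = 3.5407.
Net AUC ratio = 1 / 3.5407 = 0.282.

0.282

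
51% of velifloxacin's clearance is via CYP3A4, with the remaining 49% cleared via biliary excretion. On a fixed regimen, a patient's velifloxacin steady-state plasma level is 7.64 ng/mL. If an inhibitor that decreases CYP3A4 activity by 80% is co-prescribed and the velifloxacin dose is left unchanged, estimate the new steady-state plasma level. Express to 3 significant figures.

12.9 ng/mL

The CYP3A4 pathway (51% of clearance) is reduced to 0.2× activity: 0.51 × 0.2 = 0.102.
The remaining 49% of clearance is unaffected.
Relative clearance = 0.102 + 0.49 = 0.592.
New steady-state plasma level = baseline ÷ relative clearance = 7.64 / 0.592 = 12.9 ng/mL.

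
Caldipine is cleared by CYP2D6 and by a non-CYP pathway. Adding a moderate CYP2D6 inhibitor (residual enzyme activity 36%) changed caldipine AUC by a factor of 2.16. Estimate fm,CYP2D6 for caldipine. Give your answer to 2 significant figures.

0.84

CL'/CL = 1 / 2.16 = 0.463
0.36·fm + (1 − fm) = 0.463
fm = (0.463 − 1) / (0.36 − 1) = 0.84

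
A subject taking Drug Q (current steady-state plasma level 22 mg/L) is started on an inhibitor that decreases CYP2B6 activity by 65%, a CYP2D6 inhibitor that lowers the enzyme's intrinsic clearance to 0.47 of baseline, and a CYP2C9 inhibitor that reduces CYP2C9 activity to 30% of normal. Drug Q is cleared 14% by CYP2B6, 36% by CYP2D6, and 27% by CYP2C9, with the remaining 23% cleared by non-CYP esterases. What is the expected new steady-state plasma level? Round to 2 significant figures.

42 mg/L

The CYP2B6 pathway (14% of clearance) is reduced to 0.35× activity: 0.14 × 0.35 = 0.049.
The CYP2D6 pathway (36% of clearance) falls to 0.47× activity: 0.36 × 0.47 = 0.1692.
The CYP2C9 pathway (27% of clearance) is reduced to 0.3× activity: 0.27 × 0.3 = 0.081.
The remaining 23% of clearance is unaffected.
Relative clearance = 0.049 + 0.1692 + 0.081 + 0.23 = 0.5292.
Steady-state plasma level ∝ 1/CL: new value = 22 / 0.5292 = 42 mg/L.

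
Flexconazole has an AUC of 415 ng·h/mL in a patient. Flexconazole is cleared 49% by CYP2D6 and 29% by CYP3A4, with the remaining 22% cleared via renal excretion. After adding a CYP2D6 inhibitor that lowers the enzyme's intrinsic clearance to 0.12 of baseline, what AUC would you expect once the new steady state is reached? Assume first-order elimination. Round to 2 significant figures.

7.3 × 10² ng·h/mL

CYP2D6: 0.49 × 0.12 = 0.0588
CYP3A4: 0.29 (unchanged)
Other: 0.22 (unchanged)
New clearance relative to baseline: 0.0588 + 0.29 + 0.22 = 0.5688.
AUC ∝ 1/CL, so new value = 415 / 0.5688 = 7.3 × 10² ng·h/mL.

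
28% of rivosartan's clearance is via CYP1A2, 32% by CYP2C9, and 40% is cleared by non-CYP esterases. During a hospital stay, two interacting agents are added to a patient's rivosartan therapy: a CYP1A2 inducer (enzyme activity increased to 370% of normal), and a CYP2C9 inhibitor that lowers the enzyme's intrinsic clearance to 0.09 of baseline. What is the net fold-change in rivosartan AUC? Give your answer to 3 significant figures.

0.683

CYP1A2: 0.28 × 3.7 = 1.036
CYP2C9: 0.32 × 0.09 = 0.0288
Other: 0.4 (unchanged)
New clearance relative to baseline: 1.036 + 0.0288 + 0.4 = 1.4648.
Net AUC ratio = 1 / 1.4648 = 0.683.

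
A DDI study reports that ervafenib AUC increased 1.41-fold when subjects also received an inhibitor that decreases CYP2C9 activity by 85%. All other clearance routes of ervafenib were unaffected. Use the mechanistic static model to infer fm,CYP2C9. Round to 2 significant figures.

Let fm be the CYP2C9 fraction. New clearance relative to baseline = fm × 0.15 + (1 − fm).
AUC ratio = 1 / (new CL fraction), so new CL fraction = 1 / 1.41 = 0.7092.
fm × 0.15 + 1 − fm = 0.7092  ⇒  fm × (0.15 − 1) = −0.2908  ⇒  fm = 0.34.

0.34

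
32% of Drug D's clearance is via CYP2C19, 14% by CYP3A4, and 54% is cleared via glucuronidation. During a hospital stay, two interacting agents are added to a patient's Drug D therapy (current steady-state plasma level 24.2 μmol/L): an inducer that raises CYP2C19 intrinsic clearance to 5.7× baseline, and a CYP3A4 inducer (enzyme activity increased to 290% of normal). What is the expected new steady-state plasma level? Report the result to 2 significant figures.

CYP2C19: 0.32 × 5.7 = 1.824
CYP3A4: 0.14 × 2.9 = 0.406
Other: 0.54 (unchanged)
CL_new/CL_old = 1.824 + 0.406 + 0.54 = 2.77.
Dividing the baseline by the relative clearance: 24.2 / 2.77 = 8.7 μmol/L.

8.7 μmol/L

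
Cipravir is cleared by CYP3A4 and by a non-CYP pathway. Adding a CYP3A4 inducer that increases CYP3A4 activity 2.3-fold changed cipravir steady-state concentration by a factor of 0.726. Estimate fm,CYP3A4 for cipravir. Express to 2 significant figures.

0.29

CL'/CL = 1 / 0.726 = 1.377
2.3·fm + (1 − fm) = 1.377
fm = (1.377 − 1) / (2.3 − 1) = 0.29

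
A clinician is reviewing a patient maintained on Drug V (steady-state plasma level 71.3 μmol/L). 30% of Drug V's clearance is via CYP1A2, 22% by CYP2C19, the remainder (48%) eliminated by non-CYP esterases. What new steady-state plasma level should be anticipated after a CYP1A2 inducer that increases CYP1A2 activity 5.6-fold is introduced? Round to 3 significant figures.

The CYP1A2 pathway (30% of clearance) rises to 5.6× activity: 0.3 × 5.6 = 1.68.
CYP2C19 (22%) and the residual 48% are unaffected.
Relative clearance = 1.68 + 0.22 + 0.48 = 2.38.
New steady-state plasma level = baseline ÷ relative clearance = 71.3 / 2.38 = 30.0 μmol/L.

30.0 μmol/L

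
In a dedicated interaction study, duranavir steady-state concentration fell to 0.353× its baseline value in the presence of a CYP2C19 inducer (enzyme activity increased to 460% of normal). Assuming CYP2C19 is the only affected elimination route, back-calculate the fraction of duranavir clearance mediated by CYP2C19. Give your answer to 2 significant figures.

0.51

CL'/CL = 1 / 0.353 = 2.833
4.6·fm + (1 − fm) = 2.833
fm = (2.833 − 1) / (4.6 − 1) = 0.51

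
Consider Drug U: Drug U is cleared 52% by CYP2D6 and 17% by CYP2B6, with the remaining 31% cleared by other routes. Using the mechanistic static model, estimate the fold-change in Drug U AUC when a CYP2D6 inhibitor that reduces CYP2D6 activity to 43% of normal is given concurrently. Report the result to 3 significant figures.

The CYP2D6 pathway (52% of clearance) drops to 0.43× activity: 0.52 × 0.43 = 0.2236.
CYP2B6 (17%) and the residual 31% are unaffected.
CL_new/CL_old = 0.2236 + 0.17 + 0.31 = 0.7036.
Since AUC ∝ 1/CL, the ratio is 1 / 0.7036 = 1.42.

1.42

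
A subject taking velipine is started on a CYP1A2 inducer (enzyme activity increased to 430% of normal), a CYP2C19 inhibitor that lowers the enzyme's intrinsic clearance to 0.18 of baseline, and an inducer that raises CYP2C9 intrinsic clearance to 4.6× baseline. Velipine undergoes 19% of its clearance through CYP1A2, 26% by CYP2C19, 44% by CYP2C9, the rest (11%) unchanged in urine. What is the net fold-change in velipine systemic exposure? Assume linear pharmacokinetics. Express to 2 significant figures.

0.33

The CYP1A2 pathway (19% of clearance) rises to 4.3× activity: 0.19 × 4.3 = 0.817.
The CYP2C19 pathway (26% of clearance) drops to 0.18× activity: 0.26 × 0.18 = 0.0468.
The CYP2C9 pathway (44% of clearance) is boosted to 4.6× activity: 0.44 × 4.6 = 2.024.
Non-CYP routes (11%) are unchanged.
CL_new/CL_old = 0.817 + 0.0468 + 2.024 + 0.11 = 2.9978.
Because systemic exposure varies inversely with clearance, the combined effect is 1 / 2.9978 = 0.33.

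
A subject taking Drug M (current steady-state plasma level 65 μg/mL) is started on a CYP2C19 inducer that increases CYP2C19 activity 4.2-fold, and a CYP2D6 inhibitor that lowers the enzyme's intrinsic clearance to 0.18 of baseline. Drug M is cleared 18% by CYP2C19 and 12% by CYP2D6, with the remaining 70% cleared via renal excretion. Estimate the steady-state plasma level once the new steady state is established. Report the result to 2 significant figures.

CYP2C19: 0.18 × 4.2 = 0.756
CYP2D6: 0.12 × 0.18 = 0.0216
Other: 0.7 (unchanged)
Relative clearance = 0.756 + 0.0216 + 0.7 = 1.4776.
Dividing the baseline by the relative clearance: 65 / 1.4776 = 44 μg/mL.

44 μg/mL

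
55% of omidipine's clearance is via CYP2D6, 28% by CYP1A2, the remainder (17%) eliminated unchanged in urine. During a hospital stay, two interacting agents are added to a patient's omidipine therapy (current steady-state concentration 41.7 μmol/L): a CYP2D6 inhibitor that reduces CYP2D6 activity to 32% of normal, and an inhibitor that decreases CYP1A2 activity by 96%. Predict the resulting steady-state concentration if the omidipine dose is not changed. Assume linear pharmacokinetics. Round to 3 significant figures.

The CYP2D6 pathway (55% of clearance) drops to 0.32× activity: 0.55 × 0.32 = 0.176.
The CYP1A2 pathway (28% of clearance) drops to 0.04× activity: 0.28 × 0.04 = 0.0112.
The remaining 17% of clearance is unaffected.
New clearance relative to baseline: 0.176 + 0.0112 + 0.17 = 0.3572.
Dividing the baseline by the relative clearance: 41.7 / 0.3572 = 117 μmol/L.

117 μmol/L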